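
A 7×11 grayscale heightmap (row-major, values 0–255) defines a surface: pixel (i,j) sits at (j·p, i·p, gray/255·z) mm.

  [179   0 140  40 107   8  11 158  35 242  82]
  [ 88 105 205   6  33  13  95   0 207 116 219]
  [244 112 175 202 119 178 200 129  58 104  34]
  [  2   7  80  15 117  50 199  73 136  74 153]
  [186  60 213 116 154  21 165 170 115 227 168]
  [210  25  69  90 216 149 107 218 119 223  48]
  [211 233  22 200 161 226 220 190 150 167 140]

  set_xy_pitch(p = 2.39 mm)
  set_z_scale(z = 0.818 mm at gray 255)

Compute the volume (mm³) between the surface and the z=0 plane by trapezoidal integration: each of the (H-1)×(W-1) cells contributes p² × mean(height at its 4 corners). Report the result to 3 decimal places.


132.827

height_mm = gray/255 × 0.818; cell vol = 2.39² × mean(4 corners)
unit = 2.39² × 0.818 / (4×255) = 0.00458088 mm³ per gray-sum
row 0: Σ corner-gray over 10 cells = 3610  → 16.5370
row 1: Σ corner-gray over 10 cells = 4699  → 21.5256
row 2: Σ corner-gray over 10 cells = 4489  → 20.5636
row 3: Σ corner-gray over 10 cells = 4493  → 20.5819
row 4: Σ corner-gray over 10 cells = 5526  → 25.3139
row 5: Σ corner-gray over 10 cells = 6179  → 28.3053
Σ rows: total corner-gray = 28996  → 132.8272 mm³


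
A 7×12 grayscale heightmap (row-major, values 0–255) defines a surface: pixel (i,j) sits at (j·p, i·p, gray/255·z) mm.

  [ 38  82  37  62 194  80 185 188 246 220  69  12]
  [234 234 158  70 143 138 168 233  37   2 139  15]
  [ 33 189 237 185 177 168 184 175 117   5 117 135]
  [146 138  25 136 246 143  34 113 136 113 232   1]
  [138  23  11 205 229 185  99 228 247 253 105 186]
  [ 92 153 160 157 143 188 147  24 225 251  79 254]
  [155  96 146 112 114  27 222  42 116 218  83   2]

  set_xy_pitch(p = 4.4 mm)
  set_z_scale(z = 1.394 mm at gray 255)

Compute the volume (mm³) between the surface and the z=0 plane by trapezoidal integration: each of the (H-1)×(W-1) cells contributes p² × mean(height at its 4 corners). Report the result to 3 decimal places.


978.150

height_mm = gray/255 × 1.394; cell vol = 4.4² × mean(4 corners)
unit = 4.4² × 1.394 / (4×255) = 0.0264587 mm³ per gray-sum
row 0: Σ corner-gray over 11 cells = 5669  → 149.9942
row 1: Σ corner-gray over 11 cells = 6169  → 163.2235
row 2: Σ corner-gray over 11 cells = 6055  → 160.2072
row 3: Σ corner-gray over 11 cells = 6273  → 165.9752
row 4: Σ corner-gray over 11 cells = 6894  → 182.4060
row 5: Σ corner-gray over 11 cells = 5909  → 156.3443
Σ rows: total corner-gray = 36969  → 978.1504 mm³


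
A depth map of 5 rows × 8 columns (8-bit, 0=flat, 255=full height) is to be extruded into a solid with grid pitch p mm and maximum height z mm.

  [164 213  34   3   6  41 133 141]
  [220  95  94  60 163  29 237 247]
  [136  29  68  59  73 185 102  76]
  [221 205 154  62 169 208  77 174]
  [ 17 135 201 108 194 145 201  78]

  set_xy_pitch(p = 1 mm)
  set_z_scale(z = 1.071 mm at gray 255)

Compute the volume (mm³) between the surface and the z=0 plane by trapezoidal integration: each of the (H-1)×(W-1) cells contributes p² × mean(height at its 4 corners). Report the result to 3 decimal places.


height_mm = gray/255 × 1.071; cell vol = 1² × mean(4 corners)
unit = 1² × 1.071 / (4×255) = 0.00105 mm³ per gray-sum
row 0: Σ corner-gray over 7 cells = 2988  → 3.1374
row 1: Σ corner-gray over 7 cells = 3067  → 3.2203
row 2: Σ corner-gray over 7 cells = 3389  → 3.5584
row 3: Σ corner-gray over 7 cells = 4208  → 4.4184
Σ rows: total corner-gray = 13652  → 14.3346 mm³

14.335


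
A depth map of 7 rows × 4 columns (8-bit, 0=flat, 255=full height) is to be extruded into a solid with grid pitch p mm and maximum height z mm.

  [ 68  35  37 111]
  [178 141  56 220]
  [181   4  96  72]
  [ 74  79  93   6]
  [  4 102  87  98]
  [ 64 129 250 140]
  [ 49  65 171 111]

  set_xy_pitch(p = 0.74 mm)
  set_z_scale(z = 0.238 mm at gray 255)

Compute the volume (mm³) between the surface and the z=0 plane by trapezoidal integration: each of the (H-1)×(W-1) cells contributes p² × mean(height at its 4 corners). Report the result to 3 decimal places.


0.917

height_mm = gray/255 × 0.238; cell vol = 0.74² × mean(4 corners)
unit = 0.74² × 0.238 / (4×255) = 0.000127773 mm³ per gray-sum
row 0: Σ corner-gray over 3 cells = 1115  → 0.1425
row 1: Σ corner-gray over 3 cells = 1245  → 0.1591
row 2: Σ corner-gray over 3 cells = 877  → 0.1121
row 3: Σ corner-gray over 3 cells = 904  → 0.1155
row 4: Σ corner-gray over 3 cells = 1442  → 0.1842
row 5: Σ corner-gray over 3 cells = 1594  → 0.2037
Σ rows: total corner-gray = 7177  → 0.9170 mm³


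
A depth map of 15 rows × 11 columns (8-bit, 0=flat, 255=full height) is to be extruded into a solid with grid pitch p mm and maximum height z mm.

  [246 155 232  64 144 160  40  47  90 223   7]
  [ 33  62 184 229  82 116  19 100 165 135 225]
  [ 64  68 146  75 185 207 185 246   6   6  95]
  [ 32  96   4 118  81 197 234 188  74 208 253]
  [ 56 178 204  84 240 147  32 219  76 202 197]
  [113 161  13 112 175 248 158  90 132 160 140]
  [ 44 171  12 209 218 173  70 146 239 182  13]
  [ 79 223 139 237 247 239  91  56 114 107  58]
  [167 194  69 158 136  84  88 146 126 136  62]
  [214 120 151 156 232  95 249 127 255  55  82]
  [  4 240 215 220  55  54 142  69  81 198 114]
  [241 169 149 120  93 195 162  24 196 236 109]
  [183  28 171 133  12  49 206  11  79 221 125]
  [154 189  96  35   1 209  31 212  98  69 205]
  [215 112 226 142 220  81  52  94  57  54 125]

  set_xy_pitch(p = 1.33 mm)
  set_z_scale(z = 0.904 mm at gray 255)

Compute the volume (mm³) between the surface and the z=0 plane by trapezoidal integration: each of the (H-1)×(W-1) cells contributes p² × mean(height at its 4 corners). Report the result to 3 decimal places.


height_mm = gray/255 × 0.904; cell vol = 1.33² × mean(4 corners)
unit = 1.33² × 0.904 / (4×255) = 0.00156773 mm³ per gray-sum
row 0: Σ corner-gray over 10 cells = 5005  → 7.8465
row 1: Σ corner-gray over 10 cells = 4849  → 7.6019
row 2: Σ corner-gray over 10 cells = 5092  → 7.9829
row 3: Σ corner-gray over 10 cells = 5702  → 8.9392
row 4: Σ corner-gray over 10 cells = 5768  → 9.0427
row 5: Σ corner-gray over 10 cells = 5648  → 8.8545
row 6: Σ corner-gray over 10 cells = 5940  → 9.3123
row 7: Σ corner-gray over 10 cells = 5546  → 8.6946
row 8: Σ corner-gray over 10 cells = 5679  → 8.9031
row 9: Σ corner-gray over 10 cells = 5842  → 9.1587
row 10: Σ corner-gray over 10 cells = 5704  → 8.9423
row 11: Σ corner-gray over 10 cells = 5166  → 8.0989
row 12: Σ corner-gray over 10 cells = 4367  → 6.8463
row 13: Σ corner-gray over 10 cells = 4655  → 7.2978
Σ rows: total corner-gray = 74963  → 117.5218 mm³

117.522


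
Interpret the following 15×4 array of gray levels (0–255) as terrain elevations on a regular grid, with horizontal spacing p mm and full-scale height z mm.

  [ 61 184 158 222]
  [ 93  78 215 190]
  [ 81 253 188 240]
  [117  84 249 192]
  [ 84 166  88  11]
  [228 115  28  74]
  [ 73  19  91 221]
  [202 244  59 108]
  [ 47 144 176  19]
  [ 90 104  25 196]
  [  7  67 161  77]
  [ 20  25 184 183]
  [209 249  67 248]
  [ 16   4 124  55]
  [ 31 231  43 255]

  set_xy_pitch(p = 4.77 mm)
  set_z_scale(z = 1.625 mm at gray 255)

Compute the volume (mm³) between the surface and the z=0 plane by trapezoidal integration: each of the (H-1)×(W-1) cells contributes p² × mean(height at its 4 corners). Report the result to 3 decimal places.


height_mm = gray/255 × 1.625; cell vol = 4.77² × mean(4 corners)
unit = 4.77² × 1.625 / (4×255) = 0.0362485 mm³ per gray-sum
row 0: Σ corner-gray over 3 cells = 1836  → 66.5522
row 1: Σ corner-gray over 3 cells = 2072  → 75.1069
row 2: Σ corner-gray over 3 cells = 2178  → 78.9492
row 3: Σ corner-gray over 3 cells = 1578  → 57.2001
row 4: Σ corner-gray over 3 cells = 1191  → 43.1720
row 5: Σ corner-gray over 3 cells = 1102  → 39.9458
row 6: Σ corner-gray over 3 cells = 1430  → 51.8353
row 7: Σ corner-gray over 3 cells = 1622  → 58.7951
row 8: Σ corner-gray over 3 cells = 1250  → 45.3106
row 9: Σ corner-gray over 3 cells = 1084  → 39.2934
row 10: Σ corner-gray over 3 cells = 1161  → 42.0845
row 11: Σ corner-gray over 3 cells = 1710  → 61.9849
row 12: Σ corner-gray over 3 cells = 1416  → 51.3279
row 13: Σ corner-gray over 3 cells = 1161  → 42.0845
Σ rows: total corner-gray = 20791  → 753.6424 mm³

753.642


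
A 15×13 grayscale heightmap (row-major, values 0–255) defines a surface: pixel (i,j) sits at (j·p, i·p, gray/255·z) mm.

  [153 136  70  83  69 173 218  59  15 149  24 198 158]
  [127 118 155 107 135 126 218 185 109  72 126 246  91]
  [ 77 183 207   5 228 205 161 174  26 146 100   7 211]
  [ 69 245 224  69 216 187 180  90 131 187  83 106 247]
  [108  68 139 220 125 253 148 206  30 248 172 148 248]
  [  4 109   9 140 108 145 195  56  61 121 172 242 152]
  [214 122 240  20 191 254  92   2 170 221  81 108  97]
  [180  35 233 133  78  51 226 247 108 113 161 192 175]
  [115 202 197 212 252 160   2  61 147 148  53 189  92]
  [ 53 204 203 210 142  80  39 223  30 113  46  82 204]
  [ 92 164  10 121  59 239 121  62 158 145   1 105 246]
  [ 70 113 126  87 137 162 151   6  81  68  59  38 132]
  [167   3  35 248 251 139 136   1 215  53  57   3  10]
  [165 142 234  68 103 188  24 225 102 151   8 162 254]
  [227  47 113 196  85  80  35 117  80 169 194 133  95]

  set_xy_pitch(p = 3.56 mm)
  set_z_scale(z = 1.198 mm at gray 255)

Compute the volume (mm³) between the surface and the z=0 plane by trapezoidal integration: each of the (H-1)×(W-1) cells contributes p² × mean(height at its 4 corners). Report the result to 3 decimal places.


height_mm = gray/255 × 1.198; cell vol = 3.56² × mean(4 corners)
unit = 3.56² × 1.198 / (4×255) = 0.0148853 mm³ per gray-sum
row 0: Σ corner-gray over 12 cells = 6111  → 90.9639
row 1: Σ corner-gray over 12 cells = 6584  → 98.0046
row 2: Σ corner-gray over 12 cells = 6924  → 103.0656
row 3: Σ corner-gray over 12 cells = 7622  → 113.4555
row 4: Σ corner-gray over 12 cells = 6742  → 100.3565
row 5: Σ corner-gray over 12 cells = 6185  → 92.0654
row 6: Σ corner-gray over 12 cells = 6822  → 101.5473
row 7: Σ corner-gray over 12 cells = 6962  → 103.6312
row 8: Σ corner-gray over 12 cells = 6454  → 96.0695
row 9: Σ corner-gray over 12 cells = 5709  → 84.9800
row 10: Σ corner-gray over 12 cells = 4966  → 73.9202
row 11: Σ corner-gray over 12 cells = 4717  → 70.2138
row 12: Σ corner-gray over 12 cells = 5692  → 84.7269
row 13: Σ corner-gray over 12 cells = 6053  → 90.1005
Σ rows: total corner-gray = 87543  → 1303.1010 mm³

1303.101


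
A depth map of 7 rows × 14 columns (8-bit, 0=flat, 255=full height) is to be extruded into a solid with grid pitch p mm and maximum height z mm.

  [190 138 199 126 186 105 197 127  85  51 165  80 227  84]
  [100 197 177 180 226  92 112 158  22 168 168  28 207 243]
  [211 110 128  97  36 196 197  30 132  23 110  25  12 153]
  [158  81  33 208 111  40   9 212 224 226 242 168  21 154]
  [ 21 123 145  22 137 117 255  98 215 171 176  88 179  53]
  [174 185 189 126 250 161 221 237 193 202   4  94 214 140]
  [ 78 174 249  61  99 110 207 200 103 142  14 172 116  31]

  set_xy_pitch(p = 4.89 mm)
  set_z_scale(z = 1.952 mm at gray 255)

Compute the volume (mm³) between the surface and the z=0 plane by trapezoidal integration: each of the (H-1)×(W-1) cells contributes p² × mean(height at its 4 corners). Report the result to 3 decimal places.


1953.774

height_mm = gray/255 × 1.952; cell vol = 4.89² × mean(4 corners)
unit = 4.89² × 1.952 / (4×255) = 0.0457612 mm³ per gray-sum
row 0: Σ corner-gray over 13 cells = 7459  → 341.3328
row 1: Σ corner-gray over 13 cells = 6369  → 291.4531
row 2: Σ corner-gray over 13 cells = 6018  → 275.3909
row 3: Σ corner-gray over 13 cells = 6988  → 319.7792
row 4: Σ corner-gray over 13 cells = 7992  → 365.7235
row 5: Σ corner-gray over 13 cells = 7869  → 360.0948
Σ rows: total corner-gray = 42695  → 1953.7742 mm³


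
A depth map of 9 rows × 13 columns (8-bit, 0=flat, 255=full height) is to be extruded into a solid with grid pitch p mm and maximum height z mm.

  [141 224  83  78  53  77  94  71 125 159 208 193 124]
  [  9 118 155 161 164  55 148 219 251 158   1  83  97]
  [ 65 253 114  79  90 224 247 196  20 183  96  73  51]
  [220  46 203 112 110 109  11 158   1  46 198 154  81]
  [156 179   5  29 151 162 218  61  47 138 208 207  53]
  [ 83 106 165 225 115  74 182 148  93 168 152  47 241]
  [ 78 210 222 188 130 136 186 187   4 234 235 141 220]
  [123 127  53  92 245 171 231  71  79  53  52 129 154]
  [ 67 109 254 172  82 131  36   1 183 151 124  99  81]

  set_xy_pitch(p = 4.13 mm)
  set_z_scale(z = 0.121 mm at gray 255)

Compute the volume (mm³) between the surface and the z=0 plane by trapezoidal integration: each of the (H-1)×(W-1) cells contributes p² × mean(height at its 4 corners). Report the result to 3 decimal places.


101.691

height_mm = gray/255 × 0.121; cell vol = 4.13² × mean(4 corners)
unit = 4.13² × 0.121 / (4×255) = 0.00202342 mm³ per gray-sum
row 0: Σ corner-gray over 12 cells = 6127  → 12.3975
row 1: Σ corner-gray over 12 cells = 6398  → 12.9458
row 2: Σ corner-gray over 12 cells = 5863  → 11.8633
row 3: Σ corner-gray over 12 cells = 5616  → 11.3635
row 4: Σ corner-gray over 12 cells = 6293  → 12.7334
row 5: Σ corner-gray over 12 cells = 7318  → 14.8074
row 6: Σ corner-gray over 12 cells = 6927  → 14.0162
row 7: Σ corner-gray over 12 cells = 5715  → 11.5638
Σ rows: total corner-gray = 50257  → 101.6908 mm³


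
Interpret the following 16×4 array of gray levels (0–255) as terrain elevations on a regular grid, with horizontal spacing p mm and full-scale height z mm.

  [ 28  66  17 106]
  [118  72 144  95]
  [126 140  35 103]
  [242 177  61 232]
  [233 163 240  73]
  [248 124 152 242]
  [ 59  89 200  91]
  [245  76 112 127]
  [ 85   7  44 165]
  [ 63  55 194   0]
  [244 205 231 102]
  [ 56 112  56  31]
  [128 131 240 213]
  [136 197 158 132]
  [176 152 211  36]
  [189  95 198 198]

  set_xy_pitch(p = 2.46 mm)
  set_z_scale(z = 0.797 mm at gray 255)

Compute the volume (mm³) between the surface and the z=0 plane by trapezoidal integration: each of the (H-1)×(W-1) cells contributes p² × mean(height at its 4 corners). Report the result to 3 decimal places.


113.424

height_mm = gray/255 × 0.797; cell vol = 2.46² × mean(4 corners)
unit = 2.46² × 0.797 / (4×255) = 0.00472855 mm³ per gray-sum
row 0: Σ corner-gray over 3 cells = 945  → 4.4685
row 1: Σ corner-gray over 3 cells = 1224  → 5.7878
row 2: Σ corner-gray over 3 cells = 1529  → 7.2300
row 3: Σ corner-gray over 3 cells = 2062  → 9.7503
row 4: Σ corner-gray over 3 cells = 2154  → 10.1853
row 5: Σ corner-gray over 3 cells = 1770  → 8.3695
row 6: Σ corner-gray over 3 cells = 1476  → 6.9793
row 7: Σ corner-gray over 3 cells = 1100  → 5.2014
row 8: Σ corner-gray over 3 cells = 913  → 4.3172
row 9: Σ corner-gray over 3 cells = 1779  → 8.4121
row 10: Σ corner-gray over 3 cells = 1641  → 7.7596
row 11: Σ corner-gray over 3 cells = 1506  → 7.1212
row 12: Σ corner-gray over 3 cells = 2061  → 9.7456
row 13: Σ corner-gray over 3 cells = 1916  → 9.0599
row 14: Σ corner-gray over 3 cells = 1911  → 9.0363
Σ rows: total corner-gray = 23987  → 113.4238 mm³


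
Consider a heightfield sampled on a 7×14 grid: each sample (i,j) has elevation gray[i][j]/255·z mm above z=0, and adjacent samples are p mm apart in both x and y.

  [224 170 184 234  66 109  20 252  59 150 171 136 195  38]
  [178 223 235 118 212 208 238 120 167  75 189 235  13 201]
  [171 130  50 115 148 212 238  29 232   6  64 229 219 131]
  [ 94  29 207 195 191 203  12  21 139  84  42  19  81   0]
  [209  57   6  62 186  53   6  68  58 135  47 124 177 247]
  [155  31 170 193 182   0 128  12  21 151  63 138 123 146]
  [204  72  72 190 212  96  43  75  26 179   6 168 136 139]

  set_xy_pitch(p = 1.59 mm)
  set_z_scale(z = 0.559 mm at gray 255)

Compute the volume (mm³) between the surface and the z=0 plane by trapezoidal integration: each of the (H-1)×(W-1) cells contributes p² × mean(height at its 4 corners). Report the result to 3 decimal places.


height_mm = gray/255 × 0.559; cell vol = 1.59² × mean(4 corners)
unit = 1.59² × 0.559 / (4×255) = 0.0013855 mm³ per gray-sum
row 0: Σ corner-gray over 13 cells = 8199  → 11.3597
row 1: Σ corner-gray over 13 cells = 8091  → 11.2101
row 2: Σ corner-gray over 13 cells = 6186  → 8.5707
row 3: Σ corner-gray over 13 cells = 4954  → 6.8638
row 4: Σ corner-gray over 13 cells = 5139  → 7.1201
row 5: Σ corner-gray over 13 cells = 5618  → 7.7837
Σ rows: total corner-gray = 38187  → 52.9080 mm³

52.908


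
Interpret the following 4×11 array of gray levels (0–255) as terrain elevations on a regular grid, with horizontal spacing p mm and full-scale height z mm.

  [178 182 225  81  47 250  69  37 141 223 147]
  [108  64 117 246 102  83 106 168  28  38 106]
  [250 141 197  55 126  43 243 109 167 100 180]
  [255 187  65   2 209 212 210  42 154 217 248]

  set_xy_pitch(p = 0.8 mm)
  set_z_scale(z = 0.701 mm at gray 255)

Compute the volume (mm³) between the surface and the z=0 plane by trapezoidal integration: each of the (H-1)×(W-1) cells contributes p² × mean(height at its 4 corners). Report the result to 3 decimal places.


6.929

height_mm = gray/255 × 0.701; cell vol = 0.8² × mean(4 corners)
unit = 0.8² × 0.701 / (4×255) = 0.000439843 mm³ per gray-sum
row 0: Σ corner-gray over 10 cells = 4953  → 2.1785
row 1: Σ corner-gray over 10 cells = 4910  → 2.1596
row 2: Σ corner-gray over 10 cells = 5891  → 2.5911
Σ rows: total corner-gray = 15754  → 6.9293 mm³


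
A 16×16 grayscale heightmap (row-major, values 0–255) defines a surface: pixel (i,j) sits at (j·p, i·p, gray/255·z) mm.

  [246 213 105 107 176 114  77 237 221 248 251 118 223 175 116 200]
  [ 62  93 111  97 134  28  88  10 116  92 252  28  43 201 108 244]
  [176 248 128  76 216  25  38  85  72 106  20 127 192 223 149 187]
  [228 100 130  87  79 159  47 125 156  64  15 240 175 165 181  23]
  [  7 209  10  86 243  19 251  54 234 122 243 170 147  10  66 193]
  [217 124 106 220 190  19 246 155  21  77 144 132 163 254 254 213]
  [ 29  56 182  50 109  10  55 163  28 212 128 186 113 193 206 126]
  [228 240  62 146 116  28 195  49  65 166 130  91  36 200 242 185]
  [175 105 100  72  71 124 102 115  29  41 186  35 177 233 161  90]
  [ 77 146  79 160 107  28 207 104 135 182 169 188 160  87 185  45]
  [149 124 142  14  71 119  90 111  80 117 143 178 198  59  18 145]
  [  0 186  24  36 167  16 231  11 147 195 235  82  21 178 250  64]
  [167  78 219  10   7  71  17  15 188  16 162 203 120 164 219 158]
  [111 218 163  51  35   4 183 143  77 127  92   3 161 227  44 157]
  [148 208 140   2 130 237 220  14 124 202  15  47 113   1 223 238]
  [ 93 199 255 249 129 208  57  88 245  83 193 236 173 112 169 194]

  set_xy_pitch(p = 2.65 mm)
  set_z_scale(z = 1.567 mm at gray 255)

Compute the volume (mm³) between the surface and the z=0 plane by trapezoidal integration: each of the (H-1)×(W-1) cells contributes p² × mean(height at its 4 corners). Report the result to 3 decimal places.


1215.722

height_mm = gray/255 × 1.567; cell vol = 2.65² × mean(4 corners)
unit = 2.65² × 1.567 / (4×255) = 0.0107885 mm³ per gray-sum
row 0: Σ corner-gray over 15 cells = 8316  → 89.7171
row 1: Σ corner-gray over 15 cells = 6881  → 74.2356
row 2: Σ corner-gray over 15 cells = 7470  → 80.5900
row 3: Σ corner-gray over 15 cells = 7625  → 82.2622
row 4: Σ corner-gray over 15 cells = 8568  → 92.4358
row 5: Σ corner-gray over 15 cells = 8177  → 88.2175
row 6: Σ corner-gray over 15 cells = 7482  → 80.7195
row 7: Σ corner-gray over 15 cells = 7312  → 78.8854
row 8: Σ corner-gray over 15 cells = 7363  → 79.4356
row 9: Σ corner-gray over 15 cells = 7218  → 77.8713
row 10: Σ corner-gray over 15 cells = 6844  → 73.8364
row 11: Σ corner-gray over 15 cells = 6925  → 74.7103
row 12: Σ corner-gray over 15 cells = 6627  → 71.4953
row 13: Σ corner-gray over 15 cells = 7062  → 76.1883
row 14: Σ corner-gray over 15 cells = 8817  → 95.1221
Σ rows: total corner-gray = 112687  → 1215.7223 mm³


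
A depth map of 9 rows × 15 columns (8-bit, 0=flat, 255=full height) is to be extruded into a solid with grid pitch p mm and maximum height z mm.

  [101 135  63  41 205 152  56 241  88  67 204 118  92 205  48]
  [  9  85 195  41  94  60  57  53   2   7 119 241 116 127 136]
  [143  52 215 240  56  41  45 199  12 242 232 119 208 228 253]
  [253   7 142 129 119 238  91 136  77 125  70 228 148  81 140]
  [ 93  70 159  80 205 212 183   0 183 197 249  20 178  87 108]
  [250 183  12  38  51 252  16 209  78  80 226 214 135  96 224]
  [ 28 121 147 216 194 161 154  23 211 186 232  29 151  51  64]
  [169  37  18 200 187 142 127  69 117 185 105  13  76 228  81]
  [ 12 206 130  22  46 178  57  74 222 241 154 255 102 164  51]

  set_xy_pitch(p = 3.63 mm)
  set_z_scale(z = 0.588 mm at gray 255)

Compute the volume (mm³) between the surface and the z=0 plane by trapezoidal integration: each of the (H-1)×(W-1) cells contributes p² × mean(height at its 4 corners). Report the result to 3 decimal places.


433.205

height_mm = gray/255 × 0.588; cell vol = 3.63² × mean(4 corners)
unit = 3.63² × 0.588 / (4×255) = 0.0075961 mm³ per gray-sum
row 0: Σ corner-gray over 14 cells = 6022  → 45.7437
row 1: Σ corner-gray over 14 cells = 6713  → 50.9926
row 2: Σ corner-gray over 14 cells = 7749  → 58.8621
row 3: Σ corner-gray over 14 cells = 7422  → 56.3782
row 4: Σ corner-gray over 14 cells = 7501  → 56.9783
row 5: Σ corner-gray over 14 cells = 7498  → 56.9555
row 6: Σ corner-gray over 14 cells = 7102  → 53.9475
row 7: Σ corner-gray over 14 cells = 7023  → 53.3474
Σ rows: total corner-gray = 57030  → 433.2053 mm³


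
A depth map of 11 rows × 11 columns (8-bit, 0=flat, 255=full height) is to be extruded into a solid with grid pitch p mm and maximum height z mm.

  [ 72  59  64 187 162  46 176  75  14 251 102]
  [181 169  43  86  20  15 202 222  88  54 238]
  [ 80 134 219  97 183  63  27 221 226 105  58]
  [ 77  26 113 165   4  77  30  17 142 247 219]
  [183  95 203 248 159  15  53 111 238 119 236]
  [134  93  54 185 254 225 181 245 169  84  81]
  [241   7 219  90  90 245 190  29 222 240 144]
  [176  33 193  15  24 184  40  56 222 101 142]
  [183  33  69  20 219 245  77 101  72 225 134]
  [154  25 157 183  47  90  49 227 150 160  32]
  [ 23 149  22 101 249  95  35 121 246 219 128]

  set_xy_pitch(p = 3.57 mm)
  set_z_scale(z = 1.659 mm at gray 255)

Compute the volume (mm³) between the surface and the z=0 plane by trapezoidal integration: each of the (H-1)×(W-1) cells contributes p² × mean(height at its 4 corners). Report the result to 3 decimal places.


1047.924

height_mm = gray/255 × 1.659; cell vol = 3.57² × mean(4 corners)
unit = 3.57² × 1.659 / (4×255) = 0.0207292 mm³ per gray-sum
row 0: Σ corner-gray over 10 cells = 4459  → 92.4315
row 1: Σ corner-gray over 10 cells = 4905  → 101.6768
row 2: Σ corner-gray over 10 cells = 4626  → 95.8933
row 3: Σ corner-gray over 10 cells = 4839  → 100.3086
row 4: Σ corner-gray over 10 cells = 6096  → 126.3652
row 5: Σ corner-gray over 10 cells = 6244  → 129.4332
row 6: Σ corner-gray over 10 cells = 5103  → 105.7811
row 7: Σ corner-gray over 10 cells = 4493  → 93.1363
row 8: Σ corner-gray over 10 cells = 4801  → 99.5209
row 9: Σ corner-gray over 10 cells = 4987  → 103.3765
Σ rows: total corner-gray = 50553  → 1047.9235 mm³


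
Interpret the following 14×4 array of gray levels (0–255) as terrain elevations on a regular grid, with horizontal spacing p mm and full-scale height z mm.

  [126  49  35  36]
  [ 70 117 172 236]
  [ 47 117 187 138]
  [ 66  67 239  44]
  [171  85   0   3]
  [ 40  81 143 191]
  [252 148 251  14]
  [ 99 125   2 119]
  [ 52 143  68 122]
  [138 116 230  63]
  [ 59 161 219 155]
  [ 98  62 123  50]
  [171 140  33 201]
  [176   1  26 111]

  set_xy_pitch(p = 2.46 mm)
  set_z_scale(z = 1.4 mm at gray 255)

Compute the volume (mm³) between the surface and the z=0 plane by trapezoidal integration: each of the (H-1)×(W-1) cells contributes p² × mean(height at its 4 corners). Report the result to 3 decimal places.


149.386

height_mm = gray/255 × 1.4; cell vol = 2.46² × mean(4 corners)
unit = 2.46² × 1.4 / (4×255) = 0.00830612 mm³ per gray-sum
row 0: Σ corner-gray over 3 cells = 1214  → 10.0836
row 1: Σ corner-gray over 3 cells = 1677  → 13.9294
row 2: Σ corner-gray over 3 cells = 1515  → 12.5838
row 3: Σ corner-gray over 3 cells = 1066  → 8.8543
row 4: Σ corner-gray over 3 cells = 1023  → 8.4972
row 5: Σ corner-gray over 3 cells = 1743  → 14.4776
row 6: Σ corner-gray over 3 cells = 1536  → 12.7582
row 7: Σ corner-gray over 3 cells = 1068  → 8.8709
row 8: Σ corner-gray over 3 cells = 1489  → 12.3678
row 9: Σ corner-gray over 3 cells = 1867  → 15.5075
row 10: Σ corner-gray over 3 cells = 1492  → 12.3927
row 11: Σ corner-gray over 3 cells = 1236  → 10.2664
row 12: Σ corner-gray over 3 cells = 1059  → 8.7962
Σ rows: total corner-gray = 17985  → 149.3855 mm³


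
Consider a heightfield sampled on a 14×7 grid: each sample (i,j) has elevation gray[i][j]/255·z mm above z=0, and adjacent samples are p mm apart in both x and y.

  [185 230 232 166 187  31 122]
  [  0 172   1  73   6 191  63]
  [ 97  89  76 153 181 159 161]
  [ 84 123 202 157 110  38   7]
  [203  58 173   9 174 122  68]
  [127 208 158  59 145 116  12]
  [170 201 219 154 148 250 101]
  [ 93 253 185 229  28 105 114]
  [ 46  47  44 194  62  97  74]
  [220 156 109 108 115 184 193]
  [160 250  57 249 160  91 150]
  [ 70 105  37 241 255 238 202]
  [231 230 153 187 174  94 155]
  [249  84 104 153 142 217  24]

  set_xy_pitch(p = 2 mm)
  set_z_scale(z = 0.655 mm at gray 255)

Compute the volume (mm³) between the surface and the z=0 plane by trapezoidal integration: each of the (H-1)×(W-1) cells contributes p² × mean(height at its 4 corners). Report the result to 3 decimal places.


height_mm = gray/255 × 0.655; cell vol = 2² × mean(4 corners)
unit = 2² × 0.655 / (4×255) = 0.00256863 mm³ per gray-sum
row 0: Σ corner-gray over 6 cells = 2948  → 7.5723
row 1: Σ corner-gray over 6 cells = 2523  → 6.4806
row 2: Σ corner-gray over 6 cells = 2925  → 7.5132
row 3: Σ corner-gray over 6 cells = 2694  → 6.9199
row 4: Σ corner-gray over 6 cells = 2854  → 7.3309
row 5: Σ corner-gray over 6 cells = 3726  → 9.5707
row 6: Σ corner-gray over 6 cells = 4022  → 10.3310
row 7: Σ corner-gray over 6 cells = 2815  → 7.2307
row 8: Σ corner-gray over 6 cells = 2765  → 7.1023
row 9: Σ corner-gray over 6 cells = 3681  → 9.4551
row 10: Σ corner-gray over 6 cells = 3948  → 10.1409
row 11: Σ corner-gray over 6 cells = 4086  → 10.4954
row 12: Σ corner-gray over 6 cells = 3735  → 9.5938
Σ rows: total corner-gray = 42722  → 109.7369 mm³

109.737


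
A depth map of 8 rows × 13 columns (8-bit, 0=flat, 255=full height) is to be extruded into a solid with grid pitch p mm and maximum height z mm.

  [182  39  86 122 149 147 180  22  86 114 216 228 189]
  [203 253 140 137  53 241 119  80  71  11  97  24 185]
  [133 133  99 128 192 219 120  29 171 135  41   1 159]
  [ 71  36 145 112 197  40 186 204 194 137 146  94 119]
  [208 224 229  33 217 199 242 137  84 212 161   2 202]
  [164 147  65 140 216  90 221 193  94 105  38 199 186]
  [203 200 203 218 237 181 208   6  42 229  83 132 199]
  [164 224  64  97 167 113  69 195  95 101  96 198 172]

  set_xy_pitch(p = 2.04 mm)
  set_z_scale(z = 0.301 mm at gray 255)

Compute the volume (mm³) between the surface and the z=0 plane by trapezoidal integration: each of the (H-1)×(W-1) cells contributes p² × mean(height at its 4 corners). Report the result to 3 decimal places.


height_mm = gray/255 × 0.301; cell vol = 2.04² × mean(4 corners)
unit = 2.04² × 0.301 / (4×255) = 0.00122808 mm³ per gray-sum
row 0: Σ corner-gray over 12 cells = 5989  → 7.3550
row 1: Σ corner-gray over 12 cells = 5668  → 6.9608
row 2: Σ corner-gray over 12 cells = 6000  → 7.3685
row 3: Σ corner-gray over 12 cells = 7062  → 8.6727
row 4: Σ corner-gray over 12 cells = 7256  → 8.9109
row 5: Σ corner-gray over 12 cells = 7246  → 8.8987
row 6: Σ corner-gray over 12 cells = 7054  → 8.6629
Σ rows: total corner-gray = 46275  → 56.8294 mm³

56.829


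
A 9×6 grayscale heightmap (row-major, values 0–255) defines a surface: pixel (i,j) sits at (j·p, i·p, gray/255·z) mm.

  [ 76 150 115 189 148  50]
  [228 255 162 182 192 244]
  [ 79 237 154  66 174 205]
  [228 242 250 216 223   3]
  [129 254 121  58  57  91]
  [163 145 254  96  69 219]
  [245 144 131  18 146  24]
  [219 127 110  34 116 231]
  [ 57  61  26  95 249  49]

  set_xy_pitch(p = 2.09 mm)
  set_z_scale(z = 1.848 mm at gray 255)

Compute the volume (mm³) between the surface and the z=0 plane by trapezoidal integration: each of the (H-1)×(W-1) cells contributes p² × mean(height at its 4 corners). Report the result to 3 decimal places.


188.717

height_mm = gray/255 × 1.848; cell vol = 2.09² × mean(4 corners)
unit = 2.09² × 1.848 / (4×255) = 0.00791397 mm³ per gray-sum
row 0: Σ corner-gray over 5 cells = 3384  → 26.7809
row 1: Σ corner-gray over 5 cells = 3600  → 28.4903
row 2: Σ corner-gray over 5 cells = 3639  → 28.7989
row 3: Σ corner-gray over 5 cells = 3293  → 26.0607
row 4: Σ corner-gray over 5 cells = 2710  → 21.4469
row 5: Σ corner-gray over 5 cells = 2657  → 21.0274
row 6: Σ corner-gray over 5 cells = 2371  → 18.7640
row 7: Σ corner-gray over 5 cells = 2192  → 17.3474
Σ rows: total corner-gray = 23846  → 188.7165 mm³


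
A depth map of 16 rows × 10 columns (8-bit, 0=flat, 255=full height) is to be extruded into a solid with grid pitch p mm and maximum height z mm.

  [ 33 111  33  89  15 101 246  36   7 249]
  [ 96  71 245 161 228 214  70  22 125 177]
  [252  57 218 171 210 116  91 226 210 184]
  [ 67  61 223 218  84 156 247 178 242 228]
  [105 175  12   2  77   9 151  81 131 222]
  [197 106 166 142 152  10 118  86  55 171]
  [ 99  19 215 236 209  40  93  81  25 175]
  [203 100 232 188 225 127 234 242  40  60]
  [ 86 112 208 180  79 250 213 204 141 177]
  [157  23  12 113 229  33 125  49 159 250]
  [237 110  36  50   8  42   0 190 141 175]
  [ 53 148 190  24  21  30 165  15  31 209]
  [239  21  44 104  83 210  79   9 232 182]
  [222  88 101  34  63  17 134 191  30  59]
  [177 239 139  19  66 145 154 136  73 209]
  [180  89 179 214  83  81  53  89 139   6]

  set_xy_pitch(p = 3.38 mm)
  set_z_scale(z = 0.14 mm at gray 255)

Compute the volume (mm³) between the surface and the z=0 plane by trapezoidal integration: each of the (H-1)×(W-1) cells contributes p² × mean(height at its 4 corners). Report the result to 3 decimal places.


104.109

height_mm = gray/255 × 0.14; cell vol = 3.38² × mean(4 corners)
unit = 3.38² × 0.14 / (4×255) = 0.00156805 mm³ per gray-sum
row 0: Σ corner-gray over 9 cells = 4103  → 6.4337
row 1: Σ corner-gray over 9 cells = 5579  → 8.7482
row 2: Σ corner-gray over 9 cells = 6147  → 9.6388
row 3: Σ corner-gray over 9 cells = 4716  → 7.3949
row 4: Σ corner-gray over 9 cells = 3641  → 5.7093
row 5: Σ corner-gray over 9 cells = 4148  → 6.5043
row 6: Σ corner-gray over 9 cells = 5149  → 8.0739
row 7: Σ corner-gray over 9 cells = 6076  → 9.5275
row 8: Σ corner-gray over 9 cells = 4930  → 7.7305
row 9: Σ corner-gray over 9 cells = 3459  → 5.4239
row 10: Σ corner-gray over 9 cells = 3076  → 4.8233
row 11: Σ corner-gray over 9 cells = 3495  → 5.4804
row 12: Σ corner-gray over 9 cells = 3582  → 5.6168
row 13: Σ corner-gray over 9 cells = 3925  → 6.1546
row 14: Σ corner-gray over 9 cells = 4368  → 6.8493
Σ rows: total corner-gray = 66394  → 104.1094 mm³


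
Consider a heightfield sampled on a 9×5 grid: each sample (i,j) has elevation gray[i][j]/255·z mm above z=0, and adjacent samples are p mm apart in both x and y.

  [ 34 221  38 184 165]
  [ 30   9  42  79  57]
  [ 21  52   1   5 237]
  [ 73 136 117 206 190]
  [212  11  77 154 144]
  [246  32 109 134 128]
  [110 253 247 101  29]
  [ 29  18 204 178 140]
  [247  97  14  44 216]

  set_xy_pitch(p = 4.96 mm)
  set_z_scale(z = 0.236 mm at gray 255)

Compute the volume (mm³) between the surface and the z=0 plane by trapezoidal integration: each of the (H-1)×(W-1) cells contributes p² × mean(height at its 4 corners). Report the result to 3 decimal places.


78.608

height_mm = gray/255 × 0.236; cell vol = 4.96² × mean(4 corners)
unit = 4.96² × 0.236 / (4×255) = 0.00569213 mm³ per gray-sum
row 0: Σ corner-gray over 4 cells = 1432  → 8.1511
row 1: Σ corner-gray over 4 cells = 721  → 4.1040
row 2: Σ corner-gray over 4 cells = 1555  → 8.8513
row 3: Σ corner-gray over 4 cells = 2021  → 11.5038
row 4: Σ corner-gray over 4 cells = 1764  → 10.0409
row 5: Σ corner-gray over 4 cells = 2265  → 12.8927
row 6: Σ corner-gray over 4 cells = 2310  → 13.1488
row 7: Σ corner-gray over 4 cells = 1742  → 9.9157
Σ rows: total corner-gray = 13810  → 78.6084 mm³


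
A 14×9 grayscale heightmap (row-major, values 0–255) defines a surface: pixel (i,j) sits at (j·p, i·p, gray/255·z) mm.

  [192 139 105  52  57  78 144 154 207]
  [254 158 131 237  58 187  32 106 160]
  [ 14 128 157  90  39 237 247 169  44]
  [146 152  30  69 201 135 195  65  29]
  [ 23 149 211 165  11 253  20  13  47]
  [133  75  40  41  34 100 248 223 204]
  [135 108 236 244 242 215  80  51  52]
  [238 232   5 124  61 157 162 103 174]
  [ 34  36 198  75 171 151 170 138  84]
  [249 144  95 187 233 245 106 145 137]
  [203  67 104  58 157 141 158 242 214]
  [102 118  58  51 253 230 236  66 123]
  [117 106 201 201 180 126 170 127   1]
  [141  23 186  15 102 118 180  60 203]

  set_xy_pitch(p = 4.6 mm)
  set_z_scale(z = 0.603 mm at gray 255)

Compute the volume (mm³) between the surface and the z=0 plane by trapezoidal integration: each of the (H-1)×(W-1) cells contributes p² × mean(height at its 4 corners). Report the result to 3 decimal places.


696.555

height_mm = gray/255 × 0.603; cell vol = 4.6² × mean(4 corners)
unit = 4.6² × 0.603 / (4×255) = 0.0125093 mm³ per gray-sum
row 0: Σ corner-gray over 8 cells = 4089  → 51.1505
row 1: Σ corner-gray over 8 cells = 4424  → 55.3411
row 2: Σ corner-gray over 8 cells = 4061  → 50.8002
row 3: Σ corner-gray over 8 cells = 3583  → 44.8208
row 4: Σ corner-gray over 8 cells = 3573  → 44.6957
row 5: Σ corner-gray over 8 cells = 4398  → 55.0159
row 6: Σ corner-gray over 8 cells = 4639  → 58.0306
row 7: Σ corner-gray over 8 cells = 4096  → 51.2381
row 8: Σ corner-gray over 8 cells = 4692  → 58.6936
row 9: Σ corner-gray over 8 cells = 4967  → 62.1337
row 10: Σ corner-gray over 8 cells = 4520  → 56.5420
row 11: Σ corner-gray over 8 cells = 4589  → 57.4052
row 12: Σ corner-gray over 8 cells = 4052  → 50.6877
Σ rows: total corner-gray = 55683  → 696.5550 mm³


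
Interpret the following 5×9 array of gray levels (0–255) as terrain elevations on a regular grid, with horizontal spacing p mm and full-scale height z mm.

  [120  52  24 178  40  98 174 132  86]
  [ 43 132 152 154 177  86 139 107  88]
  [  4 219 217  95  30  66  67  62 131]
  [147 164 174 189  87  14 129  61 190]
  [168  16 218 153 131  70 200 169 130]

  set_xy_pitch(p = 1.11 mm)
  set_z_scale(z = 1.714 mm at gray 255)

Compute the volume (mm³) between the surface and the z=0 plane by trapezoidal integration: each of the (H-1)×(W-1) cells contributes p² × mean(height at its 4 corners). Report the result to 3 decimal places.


31.271

height_mm = gray/255 × 1.714; cell vol = 1.11² × mean(4 corners)
unit = 1.11² × 1.714 / (4×255) = 0.00207041 mm³ per gray-sum
row 0: Σ corner-gray over 8 cells = 3627  → 7.5094
row 1: Σ corner-gray over 8 cells = 3672  → 7.6025
row 2: Σ corner-gray over 8 cells = 3620  → 7.4949
row 3: Σ corner-gray over 8 cells = 4185  → 8.6647
Σ rows: total corner-gray = 15104  → 31.2715 mm³


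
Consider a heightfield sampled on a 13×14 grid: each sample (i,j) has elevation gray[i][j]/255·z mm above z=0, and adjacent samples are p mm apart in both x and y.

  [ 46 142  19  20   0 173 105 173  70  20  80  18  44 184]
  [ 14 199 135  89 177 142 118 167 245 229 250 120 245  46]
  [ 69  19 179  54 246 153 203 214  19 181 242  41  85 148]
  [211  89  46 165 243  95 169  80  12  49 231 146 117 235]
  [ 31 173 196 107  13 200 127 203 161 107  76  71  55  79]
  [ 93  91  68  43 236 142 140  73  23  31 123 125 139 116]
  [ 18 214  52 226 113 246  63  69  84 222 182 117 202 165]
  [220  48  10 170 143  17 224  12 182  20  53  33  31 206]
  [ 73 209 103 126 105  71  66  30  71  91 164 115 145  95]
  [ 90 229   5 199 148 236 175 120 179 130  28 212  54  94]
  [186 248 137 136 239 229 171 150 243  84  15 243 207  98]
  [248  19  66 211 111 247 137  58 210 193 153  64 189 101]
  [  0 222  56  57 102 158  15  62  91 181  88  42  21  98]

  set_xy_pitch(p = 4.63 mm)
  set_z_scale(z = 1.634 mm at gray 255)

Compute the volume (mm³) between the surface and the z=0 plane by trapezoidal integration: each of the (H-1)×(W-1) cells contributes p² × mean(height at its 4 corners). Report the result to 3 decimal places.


2719.882

height_mm = gray/255 × 1.634; cell vol = 4.63² × mean(4 corners)
unit = 4.63² × 1.634 / (4×255) = 0.0343411 mm³ per gray-sum
row 0: Σ corner-gray over 13 cells = 6250  → 214.6317
row 1: Σ corner-gray over 13 cells = 7781  → 267.2079
row 2: Σ corner-gray over 13 cells = 6819  → 234.1718
row 3: Σ corner-gray over 13 cells = 6418  → 220.4010
row 4: Σ corner-gray over 13 cells = 5765  → 197.9763
row 5: Σ corner-gray over 13 cells = 6440  → 221.1565
row 6: Σ corner-gray over 13 cells = 6075  → 208.6220
row 7: Σ corner-gray over 13 cells = 5072  → 174.1779
row 8: Σ corner-gray over 13 cells = 6374  → 218.8900
row 9: Σ corner-gray over 13 cells = 8102  → 278.2314
row 10: Σ corner-gray over 13 cells = 8153  → 279.9828
row 11: Σ corner-gray over 13 cells = 5953  → 204.4324
Σ rows: total corner-gray = 79202  → 2719.8817 mm³


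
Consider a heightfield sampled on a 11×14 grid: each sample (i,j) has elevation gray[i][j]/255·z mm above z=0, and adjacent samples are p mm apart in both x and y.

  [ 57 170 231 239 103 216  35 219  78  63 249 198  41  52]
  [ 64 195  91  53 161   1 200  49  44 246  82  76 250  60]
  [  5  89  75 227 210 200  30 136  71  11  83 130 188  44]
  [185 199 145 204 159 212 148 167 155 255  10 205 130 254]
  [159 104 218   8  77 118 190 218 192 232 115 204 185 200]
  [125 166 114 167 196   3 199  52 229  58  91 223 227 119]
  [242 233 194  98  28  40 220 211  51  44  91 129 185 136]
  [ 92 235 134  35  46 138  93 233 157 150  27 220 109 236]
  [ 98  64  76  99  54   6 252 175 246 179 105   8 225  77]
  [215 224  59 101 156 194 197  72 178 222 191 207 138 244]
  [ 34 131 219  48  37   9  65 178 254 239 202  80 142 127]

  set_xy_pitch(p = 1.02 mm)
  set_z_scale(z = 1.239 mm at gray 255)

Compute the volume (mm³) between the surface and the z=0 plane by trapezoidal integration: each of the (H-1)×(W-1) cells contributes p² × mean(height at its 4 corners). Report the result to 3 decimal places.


91.346

height_mm = gray/255 × 1.239; cell vol = 1.02² × mean(4 corners)
unit = 1.02² × 1.239 / (4×255) = 0.00126378 mm³ per gray-sum
row 0: Σ corner-gray over 13 cells = 6813  → 8.6101
row 1: Σ corner-gray over 13 cells = 5969  → 7.5435
row 2: Σ corner-gray over 13 cells = 7366  → 9.3090
row 3: Σ corner-gray over 13 cells = 8498  → 10.7396
row 4: Σ corner-gray over 13 cells = 7775  → 9.8259
row 5: Σ corner-gray over 13 cells = 7120  → 8.9981
row 6: Σ corner-gray over 13 cells = 6908  → 8.7302
row 7: Σ corner-gray over 13 cells = 6635  → 8.3852
row 8: Σ corner-gray over 13 cells = 7490  → 9.4657
row 9: Σ corner-gray over 13 cells = 7706  → 9.7387
Σ rows: total corner-gray = 72280  → 91.3460 mm³


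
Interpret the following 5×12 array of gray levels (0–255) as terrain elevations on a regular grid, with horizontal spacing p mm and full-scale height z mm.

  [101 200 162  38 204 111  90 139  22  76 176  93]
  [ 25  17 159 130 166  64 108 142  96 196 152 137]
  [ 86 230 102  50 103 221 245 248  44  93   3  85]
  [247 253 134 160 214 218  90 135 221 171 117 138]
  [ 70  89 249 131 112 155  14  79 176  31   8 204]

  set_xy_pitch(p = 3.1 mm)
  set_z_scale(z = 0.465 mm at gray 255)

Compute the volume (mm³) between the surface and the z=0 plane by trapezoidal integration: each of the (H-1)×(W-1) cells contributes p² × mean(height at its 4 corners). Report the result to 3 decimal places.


height_mm = gray/255 × 0.465; cell vol = 3.1² × mean(4 corners)
unit = 3.1² × 0.465 / (4×255) = 0.00438103 mm³ per gray-sum
row 0: Σ corner-gray over 11 cells = 5252  → 23.0092
row 1: Σ corner-gray over 11 cells = 5471  → 23.9686
row 2: Σ corner-gray over 11 cells = 6660  → 29.1777
row 3: Σ corner-gray over 11 cells = 6173  → 27.0441
Σ rows: total corner-gray = 23556  → 103.1995 mm³

103.200
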